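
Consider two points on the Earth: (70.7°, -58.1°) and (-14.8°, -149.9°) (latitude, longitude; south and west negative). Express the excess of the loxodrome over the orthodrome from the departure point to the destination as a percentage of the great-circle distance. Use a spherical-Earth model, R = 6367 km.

4.1%

Great circle: σ = 1.8246 rad → d_gc = Rσ = 11617.5 km
Rhumb: Δφ = -1.4923, Δλ = -1.6022, Δψ = -2.0330, q = Δφ/Δψ = 0.7340 → d_rh = R√(Δφ²+q²Δλ²) = 12097.2 km
Excess = (12097.2 − 11617.5) / 11617.5 = 479.7 / 11617.5 = 4.13% ≈ 4.1%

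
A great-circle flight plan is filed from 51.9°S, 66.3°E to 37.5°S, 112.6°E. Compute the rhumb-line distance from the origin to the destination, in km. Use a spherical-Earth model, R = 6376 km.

Δψ = ln[tan(π/4+φ₂/2)/tan(π/4+φ₁/2)] = +0.3564;  Δφ = +0.2513 rad,  Δλ = +0.8081 rad
q = Δφ/Δψ = 0.7052
d = R·√(Δφ² + q²Δλ²) = 6376·0.62284 = 3971 km

3971 km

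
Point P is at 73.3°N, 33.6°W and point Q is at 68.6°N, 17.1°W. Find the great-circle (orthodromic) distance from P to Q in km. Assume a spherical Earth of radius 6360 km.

789 km

cos σ = sin φ₁ sin φ₂ + cos φ₁ cos φ₂ cos Δλ
      = sin(73.30°)sin(68.60°) + cos(73.30°)cos(68.60°)cos(16.50°) = 0.9923
σ = 7.106° → d = Rσ = 6360·0.12402 = 789 km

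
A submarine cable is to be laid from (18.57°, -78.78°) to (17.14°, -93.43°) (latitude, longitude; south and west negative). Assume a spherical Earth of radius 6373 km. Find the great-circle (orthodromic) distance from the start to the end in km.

Haversine: a = sin²(Δφ/2)+cos φ₁ cos φ₂ sin²(Δλ/2) = 0.01488;  σ = 2·atan2(√a,√(1−a))
σ = 14.013° → d = Rσ = 6373·0.24458 = 1559 km

1559 km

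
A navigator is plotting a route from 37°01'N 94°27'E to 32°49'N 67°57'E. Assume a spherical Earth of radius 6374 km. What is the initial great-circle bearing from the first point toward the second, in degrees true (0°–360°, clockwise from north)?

N = sin Δλ·cos φ₂ = -0.3750;  D = cos φ₁ sin φ₂ − sin φ₁ cos φ₂ cos Δλ = -0.0201
initial course = atan2(N, D) = 266.94°

266.9°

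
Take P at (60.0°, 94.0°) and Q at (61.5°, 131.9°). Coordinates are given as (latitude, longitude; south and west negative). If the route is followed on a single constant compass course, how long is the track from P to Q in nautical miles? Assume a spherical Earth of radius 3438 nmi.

1115 nmi

Δψ = ln[tan(π/4+φ₂/2)/tan(π/4+φ₁/2)] = +0.0536;  Δφ = +0.0262 rad,  Δλ = +0.6615 rad
q = Δφ/Δψ = 0.4885
d = R·√(Δφ² + q²Δλ²) = 3438·0.32420 = 1115 nmi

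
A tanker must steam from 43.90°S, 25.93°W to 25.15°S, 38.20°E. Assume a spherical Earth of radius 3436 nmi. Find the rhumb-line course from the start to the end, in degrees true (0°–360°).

70.3°

Δψ = ln[tan(π/4+φ₂/2)/tan(π/4+φ₁/2)] = +0.4007
Δλ = +1.1193 rad (taken the short way round)
course = atan2(Δλ, Δψ) = 70.30°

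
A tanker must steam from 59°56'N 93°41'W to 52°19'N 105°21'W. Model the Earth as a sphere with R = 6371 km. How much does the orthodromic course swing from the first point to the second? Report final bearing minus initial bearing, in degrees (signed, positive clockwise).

At departure: θ₁ = atan2(sin Δλ cos φ₂, cos φ₁ sin φ₂ − sin φ₁ cos φ₂ cos Δλ) = 225.47°
At arrival: θ₂ = atan2(sin Δλ cos φ₁, −cos φ₂ sin φ₁ + sin φ₂ cos φ₁ cos Δλ) = 215.75°
Δθ = θ₂ − θ₁ = -9.7°

-9.7°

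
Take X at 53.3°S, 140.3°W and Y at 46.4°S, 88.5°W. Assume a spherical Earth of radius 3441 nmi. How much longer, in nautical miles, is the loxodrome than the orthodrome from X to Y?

42 nmi

Great circle: cos σ = sin φ₁ sin φ₂ + cos φ₁ cos φ₂ cos Δλ,  σ = 0.5818 rad → d_gc = 2001.9 nmi
Rhumb line: Δψ = +0.1872, q = Δφ/Δψ = 0.6433, d_rh = R√(Δφ²+q²Δλ²) = 2043.7 nmi
Excess = 2043.7 − 2001.9 = 41.8 ≈ 42 nmi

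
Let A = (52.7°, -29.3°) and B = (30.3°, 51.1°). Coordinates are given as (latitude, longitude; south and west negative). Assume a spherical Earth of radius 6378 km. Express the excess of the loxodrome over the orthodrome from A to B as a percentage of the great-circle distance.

4.2%

Great circle: σ = 1.0603 rad → d_gc = Rσ = 6762.7 km
Rhumb: Δφ = -0.3910, Δλ = +1.4032, Δψ = -0.5308, q = Δφ/Δψ = 0.7365 → d_rh = R√(Δφ²+q²Δλ²) = 7047.7 km
Excess = (7047.7 − 6762.7) / 6762.7 = 285.0 / 6762.7 = 4.21% ≈ 4.2%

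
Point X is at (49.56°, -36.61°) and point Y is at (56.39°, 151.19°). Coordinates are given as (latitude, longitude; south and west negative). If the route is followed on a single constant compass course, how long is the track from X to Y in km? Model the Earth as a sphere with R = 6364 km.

11512 km

Rhumb course C = atan2(Δλ, Δψ) with Δψ = ln[tan(π/4+φ₂/2)/tan(π/4+φ₁/2)] = +0.1985, Δλ = -3.0055 → C = 273.78°
d = R·|Δφ| / |cos C| = 6364·0.11921 / 0.06590 = 11512 km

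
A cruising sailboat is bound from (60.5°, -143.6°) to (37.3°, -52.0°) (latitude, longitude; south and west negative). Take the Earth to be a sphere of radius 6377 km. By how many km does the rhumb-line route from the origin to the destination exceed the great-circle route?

Great circle: cos σ = sin φ₁ sin φ₂ + cos φ₁ cos φ₂ cos Δλ,  σ = 1.0281 rad → d_gc = 6555.9 km
Rhumb line: Δψ = -0.6320, q = Δφ/Δψ = 0.6407, d_rh = R√(Δφ²+q²Δλ²) = 7023.9 km
Excess = 7023.9 − 6555.9 = 468.0 ≈ 468 km

468 km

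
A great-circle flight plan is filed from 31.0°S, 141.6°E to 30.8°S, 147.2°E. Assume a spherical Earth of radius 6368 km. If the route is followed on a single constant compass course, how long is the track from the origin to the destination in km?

Δψ = ln[tan(π/4+φ₂/2)/tan(π/4+φ₁/2)] = +0.0041;  Δφ = +0.0035 rad,  Δλ = +0.0977 rad
q = Δφ/Δψ = 0.8581
d = R·√(Δφ² + q²Δλ²) = 6368·0.08394 = 535 km

535 km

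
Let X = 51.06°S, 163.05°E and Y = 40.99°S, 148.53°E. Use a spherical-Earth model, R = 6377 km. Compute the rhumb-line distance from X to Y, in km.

Rhumb course C = atan2(Δλ, Δψ) with Δψ = ln[tan(π/4+φ₂/2)/tan(π/4+φ₁/2)] = +0.2542, Δλ = -0.2534 → C = 315.08°
d = R·|Δφ| / |cos C| = 6377·0.17575 / 0.70813 = 1583 km

1583 km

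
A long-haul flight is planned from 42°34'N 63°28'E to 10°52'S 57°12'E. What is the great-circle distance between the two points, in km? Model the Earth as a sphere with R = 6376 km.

Haversine: a = sin²(Δφ/2)+cos φ₁ cos φ₂ sin²(Δλ/2) = 0.20428;  σ = 2·atan2(√a,√(1−a))
σ = 53.741° → d = Rσ = 6376·0.93796 = 5980 km

5980 km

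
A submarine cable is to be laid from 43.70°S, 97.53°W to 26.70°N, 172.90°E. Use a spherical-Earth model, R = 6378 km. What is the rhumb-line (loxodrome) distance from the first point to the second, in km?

12076 km

Rhumb course C = atan2(Δλ, Δψ) with Δψ = ln[tan(π/4+φ₂/2)/tan(π/4+φ₁/2)] = +1.3335, Δλ = -1.5633 → C = 310.46°
d = R·|Δφ| / |cos C| = 6378·1.22871 / 0.64897 = 12076 km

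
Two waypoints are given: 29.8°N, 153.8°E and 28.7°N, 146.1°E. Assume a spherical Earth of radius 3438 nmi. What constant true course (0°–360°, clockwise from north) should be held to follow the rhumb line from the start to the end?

Δψ = ln[tan(π/4+φ₂/2)/tan(π/4+φ₁/2)] = -0.0220
Δλ = -0.1344 rad (taken the short way round)
course = atan2(Δλ, Δψ) = 260.70°

260.7°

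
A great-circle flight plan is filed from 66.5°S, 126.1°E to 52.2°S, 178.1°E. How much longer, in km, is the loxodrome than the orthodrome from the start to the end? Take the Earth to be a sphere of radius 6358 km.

Great circle: cos σ = sin φ₁ sin φ₂ + cos φ₁ cos φ₂ cos Δλ,  σ = 0.5052 rad → d_gc = 3212.0 km
Rhumb line: Δψ = +0.4984, q = Δφ/Δψ = 0.5008, d_rh = R√(Δφ²+q²Δλ²) = 3296.8 km
Excess = 3296.8 − 3212.0 = 84.8 ≈ 85 km

85 km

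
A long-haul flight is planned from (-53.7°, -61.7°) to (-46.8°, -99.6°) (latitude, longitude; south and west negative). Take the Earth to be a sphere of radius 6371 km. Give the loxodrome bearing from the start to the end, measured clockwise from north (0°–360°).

285.9°

Δψ = ln[tan(π/4+φ₂/2)/tan(π/4+φ₁/2)] = +0.1888
Δλ = -0.6615 rad (taken the short way round)
course = atan2(Δλ, Δψ) = 285.93°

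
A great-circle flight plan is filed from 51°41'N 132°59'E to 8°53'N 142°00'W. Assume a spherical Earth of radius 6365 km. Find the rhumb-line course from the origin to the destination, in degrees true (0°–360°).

121.3°

Meridional parts: M(φ₁)=+1.0572, M(φ₂)=+0.1557 → ΔM = -0.9015;  Δλ = +1.4838 rad
tan C = Δλ / ΔM = -1.6459 → C = 121.28°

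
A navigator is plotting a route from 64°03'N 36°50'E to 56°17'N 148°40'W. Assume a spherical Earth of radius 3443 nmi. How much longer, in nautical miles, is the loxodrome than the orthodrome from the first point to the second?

Great circle: cos σ = sin φ₁ sin φ₂ + cos φ₁ cos φ₂ cos Δλ,  σ = 1.0401 rad → d_gc = 3581.0 nmi
Rhumb line: Δψ = -0.2740, q = Δφ/Δψ = 0.4948, d_rh = R√(Δφ²+q²Δλ²) = 5209.1 nmi
Excess = 5209.1 − 3581.0 = 1628.1 ≈ 1628 nmi

1628 nmi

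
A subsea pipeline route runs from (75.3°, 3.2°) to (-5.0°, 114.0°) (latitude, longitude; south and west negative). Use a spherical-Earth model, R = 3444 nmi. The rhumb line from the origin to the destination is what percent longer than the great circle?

Great circle: σ = 1.7458 rad → d_gc = Rσ = 6012.4 nmi
Rhumb: Δφ = -1.4015, Δλ = +1.9338, Δψ = -2.1354, q = Δφ/Δψ = 0.6563 → d_rh = R√(Δφ²+q²Δλ²) = 6511.9 nmi
Excess = (6511.9 − 6012.4) / 6012.4 = 499.5 / 6012.4 = 8.31% ≈ 8.3%

8.3%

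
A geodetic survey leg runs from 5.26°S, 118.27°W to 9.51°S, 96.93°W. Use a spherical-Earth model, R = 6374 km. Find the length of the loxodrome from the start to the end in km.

Rhumb course C = atan2(Δλ, Δψ) with Δψ = ln[tan(π/4+φ₂/2)/tan(π/4+φ₁/2)] = -0.0748, Δλ = +0.3725 → C = 101.36°
d = R·|Δφ| / |cos C| = 6374·0.07418 / 0.19694 = 2401 km

2401 km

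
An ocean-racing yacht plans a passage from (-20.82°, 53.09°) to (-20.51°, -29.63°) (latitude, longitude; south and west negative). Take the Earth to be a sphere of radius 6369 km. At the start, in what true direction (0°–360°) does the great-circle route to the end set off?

N = sin Δλ·cos φ₂ = -0.9291;  D = cos φ₁ sin φ₂ − sin φ₁ cos φ₂ cos Δλ = -0.2853
initial course = atan2(N, D) = 252.93°

252.9°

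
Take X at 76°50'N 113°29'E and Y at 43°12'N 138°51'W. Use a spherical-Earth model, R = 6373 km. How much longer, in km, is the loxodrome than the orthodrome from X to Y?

723 km

Great circle: cos σ = sin φ₁ sin φ₂ + cos φ₁ cos φ₂ cos Δλ,  σ = 0.9069 rad → d_gc = 5779.9 km
Rhumb line: Δψ = -1.3217, q = Δφ/Δψ = 0.4442, d_rh = R√(Δφ²+q²Δλ²) = 6502.9 km
Excess = 6502.9 − 5779.9 = 723.0 ≈ 723 km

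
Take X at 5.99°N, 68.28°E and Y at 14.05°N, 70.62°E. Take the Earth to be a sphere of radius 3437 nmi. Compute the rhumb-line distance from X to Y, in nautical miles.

Δψ = ln[tan(π/4+φ₂/2)/tan(π/4+φ₁/2)] = +0.1430;  Δφ = +0.1407 rad,  Δλ = +0.0408 rad
q = Δφ/Δψ = 0.9839
d = R·√(Δφ² + q²Δλ²) = 3437·0.14630 = 503 nmi

503 nmi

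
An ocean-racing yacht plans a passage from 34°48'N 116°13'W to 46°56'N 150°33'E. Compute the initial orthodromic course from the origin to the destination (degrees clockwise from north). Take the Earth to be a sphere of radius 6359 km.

N = sin Δλ·cos φ₂ = -0.6818;  D = cos φ₁ sin φ₂ − sin φ₁ cos φ₂ cos Δλ = +0.6219
initial course = atan2(N, D) = 312.37°

312.4°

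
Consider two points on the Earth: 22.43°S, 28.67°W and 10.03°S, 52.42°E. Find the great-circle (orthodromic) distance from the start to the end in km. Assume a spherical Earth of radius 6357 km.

Haversine: a = sin²(Δφ/2)+cos φ₁ cos φ₂ sin²(Δλ/2) = 0.39628;  σ = 2·atan2(√a,√(1−a))
σ = 78.028° → d = Rσ = 6357·1.36185 = 8657 km

8657 km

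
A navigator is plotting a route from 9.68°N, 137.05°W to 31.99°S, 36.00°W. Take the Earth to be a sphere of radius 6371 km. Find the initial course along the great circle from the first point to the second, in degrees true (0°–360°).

120.7°

θ = atan2( sin Δλ·cos φ₂ ,  cos φ₁ sin φ₂ − sin φ₁ cos φ₂ cos Δλ )
  = atan2(+0.8324, -0.4949) = 120.73°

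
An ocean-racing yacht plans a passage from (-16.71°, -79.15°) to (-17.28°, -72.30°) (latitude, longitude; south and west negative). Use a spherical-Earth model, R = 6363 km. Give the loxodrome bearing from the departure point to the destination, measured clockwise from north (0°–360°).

95.0°

Δψ = ln[tan(π/4+φ₂/2)/tan(π/4+φ₁/2)] = -0.0104
Δλ = +0.1196 rad (taken the short way round)
course = atan2(Δλ, Δψ) = 94.97°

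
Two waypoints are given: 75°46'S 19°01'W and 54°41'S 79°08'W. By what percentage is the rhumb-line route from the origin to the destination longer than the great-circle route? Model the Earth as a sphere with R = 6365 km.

3.9%

Great circle: σ = 0.5321 rad → d_gc = Rσ = 3386.9 km
Rhumb: Δφ = +0.3680, Δλ = -1.0492, Δψ = +0.9360, q = Δφ/Δψ = 0.3931 → d_rh = R√(Δφ²+q²Δλ²) = 3518.4 km
Excess = (3518.4 − 3386.9) / 3386.9 = 131.5 / 3386.9 = 3.88% ≈ 3.9%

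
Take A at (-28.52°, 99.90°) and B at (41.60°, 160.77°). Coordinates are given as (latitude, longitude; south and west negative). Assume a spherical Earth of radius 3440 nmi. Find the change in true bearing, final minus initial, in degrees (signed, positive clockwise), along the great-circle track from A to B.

+9.3°

At departure: θ₁ = atan2(sin Δλ cos φ₂, cos φ₁ sin φ₂ − sin φ₁ cos φ₂ cos Δλ) = 40.78°
At arrival: θ₂ = atan2(sin Δλ cos φ₁, −cos φ₂ sin φ₁ + sin φ₂ cos φ₁ cos Δλ) = 50.13°
Δθ = θ₂ − θ₁ = +9.3°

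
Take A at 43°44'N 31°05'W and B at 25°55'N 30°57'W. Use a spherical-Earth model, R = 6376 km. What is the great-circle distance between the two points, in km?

Haversine: a = sin²(Δφ/2)+cos φ₁ cos φ₂ sin²(Δλ/2) = 0.02398;  σ = 2·atan2(√a,√(1−a))
σ = 17.817° → d = Rσ = 6376·0.31097 = 1983 km

1983 km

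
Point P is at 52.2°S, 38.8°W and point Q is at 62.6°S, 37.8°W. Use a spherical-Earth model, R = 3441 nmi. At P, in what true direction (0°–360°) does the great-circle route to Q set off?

N = sin Δλ·cos φ₂ = +0.0080;  D = cos φ₁ sin φ₂ − sin φ₁ cos φ₂ cos Δλ = -0.1806
initial course = atan2(N, D) = 177.45°

177.5°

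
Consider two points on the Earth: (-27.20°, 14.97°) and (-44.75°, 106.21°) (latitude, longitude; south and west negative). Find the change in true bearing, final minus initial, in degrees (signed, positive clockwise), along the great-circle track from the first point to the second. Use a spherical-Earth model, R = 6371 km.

At departure: θ₁ = atan2(sin Δλ cos φ₂, cos φ₁ sin φ₂ − sin φ₁ cos φ₂ cos Δλ) = 131.73°
At arrival: θ₂ = atan2(sin Δλ cos φ₁, −cos φ₂ sin φ₁ + sin φ₂ cos φ₁ cos Δλ) = 69.18°
Δθ = θ₂ − θ₁ = -62.5°

-62.5°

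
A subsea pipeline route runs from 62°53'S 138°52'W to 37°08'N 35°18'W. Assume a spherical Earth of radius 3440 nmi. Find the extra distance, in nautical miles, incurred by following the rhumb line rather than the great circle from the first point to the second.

Great circle: cos σ = sin φ₁ sin φ₂ + cos φ₁ cos φ₂ cos Δλ,  σ = 2.2428 rad → d_gc = 7715.2 nmi
Rhumb line: Δψ = +2.1212, q = Δφ/Δψ = 0.8229, d_rh = R√(Δφ²+q²Δλ²) = 7889.5 nmi
Excess = 7889.5 − 7715.2 = 174.3 ≈ 174 nmi

174 nmi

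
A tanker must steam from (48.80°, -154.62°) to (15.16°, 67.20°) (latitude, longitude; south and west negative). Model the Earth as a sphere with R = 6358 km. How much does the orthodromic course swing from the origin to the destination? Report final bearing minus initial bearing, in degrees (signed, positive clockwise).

-110.7°

Initial bearing θ₁ = atan2(sin Δλ cos φ₂, cos φ₁ sin φ₂ − sin φ₁ cos φ₂ cos Δλ) = 317.95°
Final bearing θ₂ = (initial bearing from the destination back to the start) + 180° = 207.20°
Δθ = θ₂ − θ₁ = -110.7°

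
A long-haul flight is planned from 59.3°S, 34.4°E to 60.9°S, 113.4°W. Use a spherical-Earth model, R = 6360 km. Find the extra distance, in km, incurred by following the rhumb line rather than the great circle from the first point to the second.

Great circle: cos σ = sin φ₁ sin φ₂ + cos φ₁ cos φ₂ cos Δλ,  σ = 0.9989 rad → d_gc = 6353.1 km
Rhumb line: Δψ = -0.0560, q = Δφ/Δψ = 0.4984, d_rh = R√(Δφ²+q²Δλ²) = 8178.4 km
Excess = 8178.4 − 6353.1 = 1825.3 ≈ 1825 km

1825 km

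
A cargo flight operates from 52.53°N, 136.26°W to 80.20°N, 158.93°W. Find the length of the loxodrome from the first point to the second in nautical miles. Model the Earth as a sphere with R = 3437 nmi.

Δψ = ln[tan(π/4+φ₂/2)/tan(π/4+φ₁/2)] = +1.3753;  Δφ = +0.4829 rad,  Δλ = -0.3957 rad
q = Δφ/Δψ = 0.3512
d = R·√(Δφ² + q²Δλ²) = 3437·0.50252 = 1727 nmi

1727 nmi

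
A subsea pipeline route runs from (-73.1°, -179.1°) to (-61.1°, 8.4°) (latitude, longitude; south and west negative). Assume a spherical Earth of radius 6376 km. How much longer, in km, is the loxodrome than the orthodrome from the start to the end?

2335 km

Great circle: cos σ = sin φ₁ sin φ₂ + cos φ₁ cos φ₂ cos Δλ,  σ = 0.7977 rad → d_gc = 5086.0 km
Rhumb line: Δψ = +0.5508, q = Δφ/Δψ = 0.3803, d_rh = R√(Δφ²+q²Δλ²) = 7420.9 km
Excess = 7420.9 − 5086.0 = 2334.9 ≈ 2335 km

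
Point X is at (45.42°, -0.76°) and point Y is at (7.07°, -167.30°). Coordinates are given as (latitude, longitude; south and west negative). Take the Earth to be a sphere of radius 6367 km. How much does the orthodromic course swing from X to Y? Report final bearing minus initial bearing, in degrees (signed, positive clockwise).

-151.7°

At departure: θ₁ = atan2(sin Δλ cos φ₂, cos φ₁ sin φ₂ − sin φ₁ cos φ₂ cos Δλ) = 343.38°
At arrival: θ₂ = atan2(sin Δλ cos φ₁, −cos φ₂ sin φ₁ + sin φ₂ cos φ₁ cos Δλ) = 191.67°
Δθ = θ₂ − θ₁ = -151.7°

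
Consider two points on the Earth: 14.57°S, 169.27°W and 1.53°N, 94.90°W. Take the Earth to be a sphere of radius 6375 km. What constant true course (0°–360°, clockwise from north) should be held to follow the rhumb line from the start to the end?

Δψ = ln[tan(π/4+φ₂/2)/tan(π/4+φ₁/2)] = +0.2838
Δλ = +1.2980 rad (taken the short way round)
course = atan2(Δλ, Δψ) = 77.67°

77.7°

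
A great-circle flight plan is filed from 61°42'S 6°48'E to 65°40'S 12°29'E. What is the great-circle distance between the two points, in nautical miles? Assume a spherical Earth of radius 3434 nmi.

cos σ = sin φ₁ sin φ₂ + cos φ₁ cos φ₂ cos Δλ
      = sin(-61.70°)sin(-65.67°) + cos(-61.70°)cos(-65.67°)cos(5.68°) = 0.9966
σ = 4.695° → d = Rσ = 3434·0.08195 = 281 nmi

281 nmi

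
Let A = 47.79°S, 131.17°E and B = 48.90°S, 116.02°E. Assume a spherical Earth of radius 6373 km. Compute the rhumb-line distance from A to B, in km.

Δψ = ln[tan(π/4+φ₂/2)/tan(π/4+φ₁/2)] = -0.0291;  Δφ = -0.0194 rad,  Δλ = -0.2644 rad
q = Δφ/Δψ = 0.6646
d = R·√(Δφ² + q²Δλ²) = 6373·0.17680 = 1127 km

1127 km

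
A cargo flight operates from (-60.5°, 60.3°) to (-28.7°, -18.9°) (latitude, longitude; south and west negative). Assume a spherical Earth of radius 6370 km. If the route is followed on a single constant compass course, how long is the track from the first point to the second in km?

Rhumb course C = atan2(Δλ, Δψ) with Δψ = ln[tan(π/4+φ₂/2)/tan(π/4+φ₁/2)] = +0.8113, Δλ = -1.3823 → C = 300.41°
d = R·|Δφ| / |cos C| = 6370·0.55501 / 0.50616 = 6985 km

6985 km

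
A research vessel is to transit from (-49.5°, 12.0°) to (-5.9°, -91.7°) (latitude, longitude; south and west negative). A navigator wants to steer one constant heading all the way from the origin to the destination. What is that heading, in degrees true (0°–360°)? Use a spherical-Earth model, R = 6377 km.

296.3°

Δψ = ln[tan(π/4+φ₂/2)/tan(π/4+φ₁/2)] = +0.8940
Δλ = -1.8099 rad (taken the short way round)
course = atan2(Δλ, Δψ) = 296.29°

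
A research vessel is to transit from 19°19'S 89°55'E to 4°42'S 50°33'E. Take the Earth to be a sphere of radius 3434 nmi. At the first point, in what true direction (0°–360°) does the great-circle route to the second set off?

285.7°

θ = atan2( sin Δλ·cos φ₂ ,  cos φ₁ sin φ₂ − sin φ₁ cos φ₂ cos Δλ )
  = atan2(-0.6321, +0.1775) = 285.69°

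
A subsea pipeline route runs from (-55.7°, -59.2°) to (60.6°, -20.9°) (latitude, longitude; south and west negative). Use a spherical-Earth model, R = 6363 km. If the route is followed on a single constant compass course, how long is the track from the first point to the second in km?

Rhumb course C = atan2(Δλ, Δψ) with Δψ = ln[tan(π/4+φ₂/2)/tan(π/4+φ₁/2)] = +2.5138, Δλ = +0.6685 → C = 14.89°
d = R·|Δφ| / |cos C| = 6363·2.02982 / 0.96642 = 13365 km

13365 km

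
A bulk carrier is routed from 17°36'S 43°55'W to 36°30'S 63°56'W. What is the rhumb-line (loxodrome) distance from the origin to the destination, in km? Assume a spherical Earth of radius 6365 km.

2877 km

Rhumb course C = atan2(Δλ, Δψ) with Δψ = ln[tan(π/4+φ₂/2)/tan(π/4+φ₁/2)] = -0.3730, Δλ = -0.3494 → C = 223.13°
d = R·|Δφ| / |cos C| = 6365·0.32987 / 0.72983 = 2877 km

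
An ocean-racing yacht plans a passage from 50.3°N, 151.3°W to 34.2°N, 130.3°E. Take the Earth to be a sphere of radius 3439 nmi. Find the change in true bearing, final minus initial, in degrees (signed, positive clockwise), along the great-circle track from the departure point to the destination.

-58.0°

Initial bearing θ₁ = atan2(sin Δλ cos φ₂, cos φ₁ sin φ₂ − sin φ₁ cos φ₂ cos Δλ) = 285.92°
Final bearing θ₂ = (initial bearing from the destination back to the start) + 180° = 227.96°
Δθ = θ₂ − θ₁ = -58.0°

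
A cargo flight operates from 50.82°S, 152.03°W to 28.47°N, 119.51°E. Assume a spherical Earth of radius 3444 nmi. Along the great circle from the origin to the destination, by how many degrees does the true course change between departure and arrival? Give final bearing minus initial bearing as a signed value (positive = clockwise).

Initial bearing θ₁ = atan2(sin Δλ cos φ₂, cos φ₁ sin φ₂ − sin φ₁ cos φ₂ cos Δλ) = 289.98°
Final bearing θ₂ = (initial bearing from the destination back to the start) + 180° = 317.51°
Δθ = θ₂ − θ₁ = +27.5°

+27.5°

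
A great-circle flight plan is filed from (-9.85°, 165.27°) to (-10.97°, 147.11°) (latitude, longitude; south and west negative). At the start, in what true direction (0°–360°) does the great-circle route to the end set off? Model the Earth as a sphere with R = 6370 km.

θ = atan2( sin Δλ·cos φ₂ ,  cos φ₁ sin φ₂ − sin φ₁ cos φ₂ cos Δλ )
  = atan2(-0.3060, -0.0279) = 264.79°

264.8°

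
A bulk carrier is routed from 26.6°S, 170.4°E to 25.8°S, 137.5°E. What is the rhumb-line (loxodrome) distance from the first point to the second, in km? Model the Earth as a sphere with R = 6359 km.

Δψ = ln[tan(π/4+φ₂/2)/tan(π/4+φ₁/2)] = +0.0156;  Δφ = +0.0140 rad,  Δλ = -0.5742 rad
q = Δφ/Δψ = 0.8972
d = R·√(Δφ² + q²Δλ²) = 6359·0.51540 = 3277 km

3277 km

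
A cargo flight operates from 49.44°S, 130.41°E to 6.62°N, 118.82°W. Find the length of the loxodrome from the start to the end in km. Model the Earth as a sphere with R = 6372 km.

Δψ = ln[tan(π/4+φ₂/2)/tan(π/4+φ₁/2)] = +1.1114;  Δφ = +0.9784 rad,  Δλ = +1.9333 rad
q = Δφ/Δψ = 0.8804
d = R·√(Δφ² + q²Δλ²) = 6372·1.96324 = 12510 km

12510 km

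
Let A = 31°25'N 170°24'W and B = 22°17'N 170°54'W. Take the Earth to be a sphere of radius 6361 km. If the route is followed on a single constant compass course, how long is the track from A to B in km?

Rhumb course C = atan2(Δλ, Δψ) with Δψ = ln[tan(π/4+φ₂/2)/tan(π/4+φ₁/2)] = -0.1790, Δλ = -0.0087 → C = 182.79°
d = R·|Δφ| / |cos C| = 6361·0.15941 / 0.99881 = 1015 km

1015 km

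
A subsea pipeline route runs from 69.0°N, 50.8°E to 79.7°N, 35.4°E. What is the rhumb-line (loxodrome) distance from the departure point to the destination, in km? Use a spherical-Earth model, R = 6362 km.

Δψ = ln[tan(π/4+φ₂/2)/tan(π/4+φ₁/2)] = +0.7210;  Δφ = +0.1868 rad,  Δλ = -0.2688 rad
q = Δφ/Δψ = 0.2590
d = R·√(Δφ² + q²Δλ²) = 6362·0.19931 = 1268 km

1268 km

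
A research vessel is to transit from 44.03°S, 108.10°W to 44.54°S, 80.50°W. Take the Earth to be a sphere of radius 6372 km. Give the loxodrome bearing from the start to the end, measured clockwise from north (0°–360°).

Meridional parts: M(φ₁)=-0.8576, M(φ₂)=-0.8701 → ΔM = -0.0124;  Δλ = +0.4817 rad
tan C = Δλ / ΔM = -38.7411 → C = 91.48°

91.5°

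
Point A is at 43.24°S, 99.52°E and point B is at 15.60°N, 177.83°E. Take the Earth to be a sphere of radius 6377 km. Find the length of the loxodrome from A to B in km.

Rhumb course C = atan2(Δλ, Δψ) with Δψ = ln[tan(π/4+φ₂/2)/tan(π/4+φ₁/2)] = +1.1143, Δλ = +1.3668 → C = 50.81°
d = R·|Δφ| / |cos C| = 6377·1.02695 / 0.63188 = 10364 km

10364 km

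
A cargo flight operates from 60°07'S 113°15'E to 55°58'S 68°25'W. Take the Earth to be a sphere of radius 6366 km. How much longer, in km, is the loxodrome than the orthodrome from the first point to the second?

3383 km

Great circle: cos σ = sin φ₁ sin φ₂ + cos φ₁ cos φ₂ cos Δλ,  σ = 1.1154 rad → d_gc = 7100.8 km
Rhumb line: Δψ = +0.1370, q = Δφ/Δψ = 0.5286, d_rh = R√(Δφ²+q²Δλ²) = 10483.8 km
Excess = 10483.8 − 7100.8 = 3383.0 ≈ 3383 km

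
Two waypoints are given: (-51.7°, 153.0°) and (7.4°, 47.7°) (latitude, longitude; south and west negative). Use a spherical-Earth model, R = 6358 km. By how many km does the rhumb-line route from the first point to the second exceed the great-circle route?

Great circle: cos σ = sin φ₁ sin φ₂ + cos φ₁ cos φ₂ cos Δλ,  σ = 1.8372 rad → d_gc = 11680.87 km
Rhumb line: Δψ = +1.1872, q = Δφ/Δψ = 0.8688, d_rh = R√(Δφ²+q²Δλ²) = 12086.38 km
Excess = 12086.38 − 11680.87 = 405.51 ≈ 406 km

406 km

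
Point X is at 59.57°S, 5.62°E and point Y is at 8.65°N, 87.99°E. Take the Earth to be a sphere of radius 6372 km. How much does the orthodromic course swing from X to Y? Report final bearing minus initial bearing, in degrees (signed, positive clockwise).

-48.9°

Initial bearing θ₁ = atan2(sin Δλ cos φ₂, cos φ₁ sin φ₂ − sin φ₁ cos φ₂ cos Δλ) = 79.06°
Final bearing θ₂ = (initial bearing from the destination back to the start) + 180° = 30.20°
Δθ = θ₂ − θ₁ = -48.9°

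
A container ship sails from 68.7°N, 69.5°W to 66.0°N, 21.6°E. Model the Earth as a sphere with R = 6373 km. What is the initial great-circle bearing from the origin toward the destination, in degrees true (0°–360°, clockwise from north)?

50.2°

θ = atan2( sin Δλ·cos φ₂ ,  cos φ₁ sin φ₂ − sin φ₁ cos φ₂ cos Δλ )
  = atan2(+0.4067, +0.3391) = 50.17°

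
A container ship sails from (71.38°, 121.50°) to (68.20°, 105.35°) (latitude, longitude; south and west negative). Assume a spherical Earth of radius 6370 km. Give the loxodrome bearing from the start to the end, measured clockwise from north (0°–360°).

240.3°

Meridional parts: M(φ₁)=+1.8083, M(φ₂)=+1.6473 → ΔM = -0.1610;  Δλ = -0.2819 rad
tan C = Δλ / ΔM = +1.7509 → C = 240.27°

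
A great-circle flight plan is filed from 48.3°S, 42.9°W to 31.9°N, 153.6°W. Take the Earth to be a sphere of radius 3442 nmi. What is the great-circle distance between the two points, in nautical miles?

7597 nmi

Haversine: a = sin²(Δφ/2)+cos φ₁ cos φ₂ sin²(Δλ/2) = 0.79709;  σ = 2·atan2(√a,√(1−a))
σ = 126.454° → d = Rσ = 3442·2.20704 = 7597 nmi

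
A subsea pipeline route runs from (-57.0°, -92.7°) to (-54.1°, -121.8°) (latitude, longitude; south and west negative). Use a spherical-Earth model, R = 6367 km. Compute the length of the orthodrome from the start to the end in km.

Haversine: a = sin²(Δφ/2)+cos φ₁ cos φ₂ sin²(Δλ/2) = 0.02080;  σ = 2·atan2(√a,√(1−a))
σ = 16.583° → d = Rσ = 6367·0.28943 = 1843 km

1843 km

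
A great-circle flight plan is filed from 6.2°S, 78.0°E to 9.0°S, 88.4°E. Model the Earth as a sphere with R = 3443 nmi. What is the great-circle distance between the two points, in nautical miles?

642 nmi

cos σ = sin φ₁ sin φ₂ + cos φ₁ cos φ₂ cos Δλ
      = sin(-6.20°)sin(-9.00°) + cos(-6.20°)cos(-9.00°)cos(10.40°) = 0.9827
σ = 10.681° → d = Rσ = 3443·0.18642 = 642 nmi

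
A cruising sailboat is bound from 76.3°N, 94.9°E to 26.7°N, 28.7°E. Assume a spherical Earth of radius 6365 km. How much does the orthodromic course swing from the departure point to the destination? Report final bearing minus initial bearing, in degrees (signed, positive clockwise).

At departure: θ₁ = atan2(sin Δλ cos φ₂, cos φ₁ sin φ₂ − sin φ₁ cos φ₂ cos Δλ) = 253.39°
At arrival: θ₂ = atan2(sin Δλ cos φ₁, −cos φ₂ sin φ₁ + sin φ₂ cos φ₁ cos Δλ) = 194.72°
Δθ = θ₂ − θ₁ = -58.7°

-58.7°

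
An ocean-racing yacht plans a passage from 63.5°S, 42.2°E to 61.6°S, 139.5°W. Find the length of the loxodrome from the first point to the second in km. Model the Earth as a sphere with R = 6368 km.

Δψ = ln[tan(π/4+φ₂/2)/tan(π/4+φ₁/2)] = +0.0720;  Δφ = +0.0332 rad,  Δλ = +3.1119 rad
q = Δφ/Δψ = 0.4608
d = R·√(Δφ² + q²Δλ²) = 6368·1.43435 = 9134 km

9134 km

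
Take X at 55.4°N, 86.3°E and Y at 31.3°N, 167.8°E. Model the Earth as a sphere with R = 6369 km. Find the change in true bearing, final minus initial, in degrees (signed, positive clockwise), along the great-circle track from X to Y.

+62.3°

At departure: θ₁ = atan2(sin Δλ cos φ₂, cos φ₁ sin φ₂ − sin φ₁ cos φ₂ cos Δλ) = 77.26°
At arrival: θ₂ = atan2(sin Δλ cos φ₁, −cos φ₂ sin φ₁ + sin φ₂ cos φ₁ cos Δλ) = 139.59°
Δθ = θ₂ − θ₁ = +62.3°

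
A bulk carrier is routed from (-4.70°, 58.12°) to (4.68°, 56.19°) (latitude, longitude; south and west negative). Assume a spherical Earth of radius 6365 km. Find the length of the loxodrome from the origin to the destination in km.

1064 km

Rhumb course C = atan2(Δλ, Δψ) with Δψ = ln[tan(π/4+φ₂/2)/tan(π/4+φ₁/2)] = +0.1639, Δλ = -0.0337 → C = 348.39°
d = R·|Δφ| / |cos C| = 6365·0.16371 / 0.97953 = 1064 km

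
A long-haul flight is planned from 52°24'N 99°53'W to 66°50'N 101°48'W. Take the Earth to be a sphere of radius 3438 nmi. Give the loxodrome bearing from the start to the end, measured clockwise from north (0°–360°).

356.2°

Δψ = ln[tan(π/4+φ₂/2)/tan(π/4+φ₁/2)] = +0.5074
Δλ = -0.0335 rad (taken the short way round)
course = atan2(Δλ, Δψ) = 356.23°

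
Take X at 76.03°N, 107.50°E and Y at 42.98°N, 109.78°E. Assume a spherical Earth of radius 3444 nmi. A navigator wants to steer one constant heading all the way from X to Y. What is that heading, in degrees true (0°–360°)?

178.2°

Meridional parts: M(φ₁)=+2.0995, M(φ₂)=+0.8324 → ΔM = -1.2671;  Δλ = +0.0398 rad
tan C = Δλ / ΔM = -0.0314 → C = 178.20°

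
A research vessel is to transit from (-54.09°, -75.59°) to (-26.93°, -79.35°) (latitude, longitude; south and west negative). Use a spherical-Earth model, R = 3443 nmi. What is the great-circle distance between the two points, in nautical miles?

1641 nmi

Haversine: a = sin²(Δφ/2)+cos φ₁ cos φ₂ sin²(Δλ/2) = 0.05570;  σ = 2·atan2(√a,√(1−a))
σ = 27.301° → d = Rσ = 3443·0.47649 = 1641 nmi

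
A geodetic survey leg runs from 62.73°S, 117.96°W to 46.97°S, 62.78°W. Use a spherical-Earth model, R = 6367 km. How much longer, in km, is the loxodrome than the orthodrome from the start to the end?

Great circle: cos σ = sin φ₁ sin φ₂ + cos φ₁ cos φ₂ cos Δλ,  σ = 0.5948 rad → d_gc = 3786.9 km
Rhumb line: Δψ = +0.4856, q = Δφ/Δψ = 0.5665, d_rh = R√(Δφ²+q²Δλ²) = 3890.0 km
Excess = 3890.0 − 3786.9 = 103.1 ≈ 103 km

103 km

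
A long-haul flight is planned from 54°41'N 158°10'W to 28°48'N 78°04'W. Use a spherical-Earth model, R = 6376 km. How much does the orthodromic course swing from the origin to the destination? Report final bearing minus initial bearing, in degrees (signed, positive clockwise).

+59.7°

At departure: θ₁ = atan2(sin Δλ cos φ₂, cos φ₁ sin φ₂ − sin φ₁ cos φ₂ cos Δλ) = 79.78°
At arrival: θ₂ = atan2(sin Δλ cos φ₁, −cos φ₂ sin φ₁ + sin φ₂ cos φ₁ cos Δλ) = 139.52°
Δθ = θ₂ − θ₁ = +59.7°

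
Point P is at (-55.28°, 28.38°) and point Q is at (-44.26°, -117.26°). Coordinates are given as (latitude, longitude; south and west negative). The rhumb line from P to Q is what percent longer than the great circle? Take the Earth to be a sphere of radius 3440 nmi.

Great circle: σ = 1.3316 rad → d_gc = Rσ = 4580.7 nmi
Rhumb: Δφ = +0.1923, Δλ = -2.5419, Δψ = +0.2996, q = Δφ/Δψ = 0.6421 → d_rh = R√(Δφ²+q²Δλ²) = 5653.1 nmi
Excess = (5653.1 − 4580.7) / 4580.7 = 1072.4 / 4580.7 = 23.41% ≈ 23.4%

23.4%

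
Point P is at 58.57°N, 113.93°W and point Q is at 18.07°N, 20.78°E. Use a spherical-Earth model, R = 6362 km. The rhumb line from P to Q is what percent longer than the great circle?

Great circle: σ = 1.6550 rad → d_gc = Rσ = 10529.0 km
Rhumb: Δφ = -0.7069, Δλ = +2.3511, Δψ = -0.9473, q = Δφ/Δψ = 0.7461 → d_rh = R√(Δφ²+q²Δλ²) = 12032.8 km
Excess = (12032.8 − 10529.0) / 10529.0 = 1503.8 / 10529.0 = 14.28% ≈ 14.3%

14.3%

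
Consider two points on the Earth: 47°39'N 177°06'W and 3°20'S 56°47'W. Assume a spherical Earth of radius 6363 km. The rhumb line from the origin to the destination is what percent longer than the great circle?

Great circle: σ = 1.9632 rad → d_gc = Rσ = 12492.1 km
Rhumb: Δφ = -0.8898, Δλ = +2.0999, Δψ = -1.0066, q = Δφ/Δψ = 0.8840 → d_rh = R√(Δφ²+q²Δλ²) = 13098.9 km
Excess = (13098.9 − 12492.1) / 12492.1 = 606.8 / 12492.1 = 4.86% ≈ 4.9%

4.9%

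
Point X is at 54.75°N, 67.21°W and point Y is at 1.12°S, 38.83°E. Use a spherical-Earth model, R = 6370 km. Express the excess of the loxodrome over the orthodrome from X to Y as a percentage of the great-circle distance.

4.7%

Great circle: σ = 1.7471 rad → d_gc = Rσ = 11129.1 km
Rhumb: Δφ = -0.9751, Δλ = +1.8507, Δψ = -1.1662, q = Δφ/Δψ = 0.8361 → d_rh = R√(Δφ²+q²Δλ²) = 11651.4 km
Excess = (11651.4 − 11129.1) / 11129.1 = 522.3 / 11129.1 = 4.69% ≈ 4.7%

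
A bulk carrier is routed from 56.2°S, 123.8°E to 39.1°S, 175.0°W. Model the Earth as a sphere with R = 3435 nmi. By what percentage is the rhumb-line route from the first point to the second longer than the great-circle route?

2.8%

Great circle: σ = 0.7495 rad → d_gc = Rσ = 2574.4 nmi
Rhumb: Δφ = +0.2985, Δλ = +1.0681, Δψ = +0.4488, q = Δφ/Δψ = 0.6650 → d_rh = R√(Δφ²+q²Δλ²) = 2646.7 nmi
Excess = (2646.7 − 2574.4) / 2574.4 = 72.3 / 2574.4 = 2.81% ≈ 2.8%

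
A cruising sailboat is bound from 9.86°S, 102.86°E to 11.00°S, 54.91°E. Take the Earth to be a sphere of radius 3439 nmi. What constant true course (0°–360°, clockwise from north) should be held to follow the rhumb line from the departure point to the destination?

Δψ = ln[tan(π/4+φ₂/2)/tan(π/4+φ₁/2)] = -0.0202
Δλ = -0.8369 rad (taken the short way round)
course = atan2(Δλ, Δψ) = 268.62°

268.6°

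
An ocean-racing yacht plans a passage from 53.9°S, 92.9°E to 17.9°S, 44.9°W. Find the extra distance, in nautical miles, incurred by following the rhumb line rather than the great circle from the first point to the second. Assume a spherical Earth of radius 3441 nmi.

840 nmi

Great circle: cos σ = sin φ₁ sin φ₂ + cos φ₁ cos φ₂ cos Δλ,  σ = 1.7386 rad → d_gc = 5982.5 nmi
Rhumb line: Δψ = +0.8036, q = Δφ/Δψ = 0.7819, d_rh = R√(Δφ²+q²Δλ²) = 6822.4 nmi
Excess = 6822.4 − 5982.5 = 839.9 ≈ 840 nmi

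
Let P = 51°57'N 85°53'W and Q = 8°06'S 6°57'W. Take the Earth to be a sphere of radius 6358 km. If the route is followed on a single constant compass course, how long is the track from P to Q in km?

Rhumb course C = atan2(Δλ, Δψ) with Δψ = ln[tan(π/4+φ₂/2)/tan(π/4+φ₁/2)] = -1.2066, Δλ = +1.3776 → C = 131.21°
d = R·|Δφ| / |cos C| = 6358·1.04807 / 0.65886 = 10114 km

10114 km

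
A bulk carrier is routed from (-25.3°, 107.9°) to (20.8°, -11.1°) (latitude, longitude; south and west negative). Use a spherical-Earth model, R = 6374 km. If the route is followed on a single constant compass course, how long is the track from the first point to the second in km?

Δψ = ln[tan(π/4+φ₂/2)/tan(π/4+φ₁/2)] = +0.8279;  Δφ = +0.8046 rad,  Δλ = -2.0769 rad
q = Δφ/Δψ = 0.9718
d = R·√(Δφ² + q²Δλ²) = 6374·2.17285 = 13850 km

13850 km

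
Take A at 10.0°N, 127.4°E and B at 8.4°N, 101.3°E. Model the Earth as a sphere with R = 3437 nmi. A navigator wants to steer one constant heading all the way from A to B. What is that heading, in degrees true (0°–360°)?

Meridional parts: M(φ₁)=+0.1754, M(φ₂)=+0.1471 → ΔM = -0.0283;  Δλ = -0.4555 rad
tan C = Δλ / ΔM = +16.1021 → C = 266.45°

266.4°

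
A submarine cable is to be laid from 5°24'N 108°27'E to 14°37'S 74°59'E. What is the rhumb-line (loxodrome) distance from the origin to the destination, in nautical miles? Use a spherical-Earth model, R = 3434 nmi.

Rhumb course C = atan2(Δλ, Δψ) with Δψ = ln[tan(π/4+φ₂/2)/tan(π/4+φ₁/2)] = -0.3523, Δλ = -0.5841 → C = 238.90°
d = R·|Δφ| / |cos C| = 3434·0.34936 / 0.51649 = 2323 nmi

2323 nmi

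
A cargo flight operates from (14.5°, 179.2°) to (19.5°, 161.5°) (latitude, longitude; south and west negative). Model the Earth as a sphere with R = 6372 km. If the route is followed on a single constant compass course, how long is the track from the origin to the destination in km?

Δψ = ln[tan(π/4+φ₂/2)/tan(π/4+φ₁/2)] = +0.0913;  Δφ = +0.0873 rad,  Δλ = -0.3089 rad
q = Δφ/Δψ = 0.9559
d = R·√(Δφ² + q²Δλ²) = 6372·0.30794 = 1962 km

1962 km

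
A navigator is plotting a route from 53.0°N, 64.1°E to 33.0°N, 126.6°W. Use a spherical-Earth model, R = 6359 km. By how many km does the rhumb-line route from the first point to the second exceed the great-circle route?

Great circle: cos σ = sin φ₁ sin φ₂ + cos φ₁ cos φ₂ cos Δλ,  σ = 1.6318 rad → d_gc = 10376.7 km
Rhumb line: Δψ = -0.4841, q = Δφ/Δψ = 0.7211, d_rh = R√(Δφ²+q²Δλ²) = 13729.1 km
Excess = 13729.1 − 10376.7 = 3352.4 ≈ 3352 km

3352 km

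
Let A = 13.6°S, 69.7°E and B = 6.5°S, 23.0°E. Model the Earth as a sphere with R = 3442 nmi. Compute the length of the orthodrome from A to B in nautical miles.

cos σ = sin φ₁ sin φ₂ + cos φ₁ cos φ₂ cos Δλ
      = sin(-13.60°)sin(-6.50°) + cos(-13.60°)cos(-6.50°)cos(-46.70°) = 0.6889
σ = 46.455° → d = Rσ = 3442·0.81079 = 2791 nmi

2791 nmi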